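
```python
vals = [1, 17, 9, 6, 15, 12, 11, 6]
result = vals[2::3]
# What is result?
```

vals has length 8. The slice vals[2::3] selects indices [2, 5] (2->9, 5->12), giving [9, 12].

[9, 12]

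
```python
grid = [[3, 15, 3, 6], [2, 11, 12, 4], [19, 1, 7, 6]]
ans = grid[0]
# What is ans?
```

grid has 3 rows. Row 0 is [3, 15, 3, 6].

[3, 15, 3, 6]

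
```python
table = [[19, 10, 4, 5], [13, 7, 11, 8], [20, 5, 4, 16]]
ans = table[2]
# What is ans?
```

table has 3 rows. Row 2 is [20, 5, 4, 16].

[20, 5, 4, 16]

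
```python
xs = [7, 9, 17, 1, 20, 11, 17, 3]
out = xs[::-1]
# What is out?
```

xs has length 8. The slice xs[::-1] selects indices [7, 6, 5, 4, 3, 2, 1, 0] (7->3, 6->17, 5->11, 4->20, 3->1, 2->17, 1->9, 0->7), giving [3, 17, 11, 20, 1, 17, 9, 7].

[3, 17, 11, 20, 1, 17, 9, 7]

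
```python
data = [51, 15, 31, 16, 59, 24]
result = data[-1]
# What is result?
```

data has length 6. Negative index -1 maps to positive index 6 + (-1) = 5. data[5] = 24.

24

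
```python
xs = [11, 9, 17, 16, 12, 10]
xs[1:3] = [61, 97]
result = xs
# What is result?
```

xs starts as [11, 9, 17, 16, 12, 10] (length 6). The slice xs[1:3] covers indices [1, 2] with values [9, 17]. Replacing that slice with [61, 97] (same length) produces [11, 61, 97, 16, 12, 10].

[11, 61, 97, 16, 12, 10]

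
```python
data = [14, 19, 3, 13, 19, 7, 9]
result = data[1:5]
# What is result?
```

data has length 7. The slice data[1:5] selects indices [1, 2, 3, 4] (1->19, 2->3, 3->13, 4->19), giving [19, 3, 13, 19].

[19, 3, 13, 19]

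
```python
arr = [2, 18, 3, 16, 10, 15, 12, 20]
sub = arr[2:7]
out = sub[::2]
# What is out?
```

arr has length 8. The slice arr[2:7] selects indices [2, 3, 4, 5, 6] (2->3, 3->16, 4->10, 5->15, 6->12), giving [3, 16, 10, 15, 12]. So sub = [3, 16, 10, 15, 12]. sub has length 5. The slice sub[::2] selects indices [0, 2, 4] (0->3, 2->10, 4->12), giving [3, 10, 12].

[3, 10, 12]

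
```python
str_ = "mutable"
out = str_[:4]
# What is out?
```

str_ has length 7. The slice str_[:4] selects indices [0, 1, 2, 3] (0->'m', 1->'u', 2->'t', 3->'a'), giving 'muta'.

'muta'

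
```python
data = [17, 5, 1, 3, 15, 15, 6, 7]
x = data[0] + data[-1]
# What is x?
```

data has length 8. data[0] = 17.
data has length 8. Negative index -1 maps to positive index 8 + (-1) = 7. data[7] = 7.
Sum: 17 + 7 = 24.

24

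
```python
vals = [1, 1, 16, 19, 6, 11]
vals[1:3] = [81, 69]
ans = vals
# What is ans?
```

vals starts as [1, 1, 16, 19, 6, 11] (length 6). The slice vals[1:3] covers indices [1, 2] with values [1, 16]. Replacing that slice with [81, 69] (same length) produces [1, 81, 69, 19, 6, 11].

[1, 81, 69, 19, 6, 11]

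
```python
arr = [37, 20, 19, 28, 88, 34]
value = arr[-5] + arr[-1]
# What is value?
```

arr has length 6. Negative index -5 maps to positive index 6 + (-5) = 1. arr[1] = 20.
arr has length 6. Negative index -1 maps to positive index 6 + (-1) = 5. arr[5] = 34.
Sum: 20 + 34 = 54.

54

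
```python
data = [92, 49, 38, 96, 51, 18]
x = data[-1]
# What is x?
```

data has length 6. Negative index -1 maps to positive index 6 + (-1) = 5. data[5] = 18.

18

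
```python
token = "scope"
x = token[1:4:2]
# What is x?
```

token has length 5. The slice token[1:4:2] selects indices [1, 3] (1->'c', 3->'p'), giving 'cp'.

'cp'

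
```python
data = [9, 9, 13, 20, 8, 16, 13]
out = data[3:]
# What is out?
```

data has length 7. The slice data[3:] selects indices [3, 4, 5, 6] (3->20, 4->8, 5->16, 6->13), giving [20, 8, 16, 13].

[20, 8, 16, 13]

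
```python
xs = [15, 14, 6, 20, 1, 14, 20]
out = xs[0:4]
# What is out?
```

xs has length 7. The slice xs[0:4] selects indices [0, 1, 2, 3] (0->15, 1->14, 2->6, 3->20), giving [15, 14, 6, 20].

[15, 14, 6, 20]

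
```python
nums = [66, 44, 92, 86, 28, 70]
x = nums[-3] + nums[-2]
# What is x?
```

nums has length 6. Negative index -3 maps to positive index 6 + (-3) = 3. nums[3] = 86.
nums has length 6. Negative index -2 maps to positive index 6 + (-2) = 4. nums[4] = 28.
Sum: 86 + 28 = 114.

114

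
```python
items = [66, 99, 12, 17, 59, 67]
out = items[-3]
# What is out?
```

items has length 6. Negative index -3 maps to positive index 6 + (-3) = 3. items[3] = 17.

17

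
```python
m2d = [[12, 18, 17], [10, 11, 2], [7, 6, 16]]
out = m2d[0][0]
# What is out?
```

m2d[0] = [12, 18, 17]. Taking column 0 of that row yields 12.

12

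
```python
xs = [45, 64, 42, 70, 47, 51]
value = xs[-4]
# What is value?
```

xs has length 6. Negative index -4 maps to positive index 6 + (-4) = 2. xs[2] = 42.

42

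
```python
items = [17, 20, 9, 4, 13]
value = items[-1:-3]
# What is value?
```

items has length 5. The slice items[-1:-3] resolves to an empty index range, so the result is [].

[]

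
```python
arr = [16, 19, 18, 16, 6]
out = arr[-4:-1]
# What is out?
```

arr has length 5. The slice arr[-4:-1] selects indices [1, 2, 3] (1->19, 2->18, 3->16), giving [19, 18, 16].

[19, 18, 16]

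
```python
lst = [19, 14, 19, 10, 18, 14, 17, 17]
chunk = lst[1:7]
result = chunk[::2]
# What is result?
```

lst has length 8. The slice lst[1:7] selects indices [1, 2, 3, 4, 5, 6] (1->14, 2->19, 3->10, 4->18, 5->14, 6->17), giving [14, 19, 10, 18, 14, 17]. So chunk = [14, 19, 10, 18, 14, 17]. chunk has length 6. The slice chunk[::2] selects indices [0, 2, 4] (0->14, 2->10, 4->14), giving [14, 10, 14].

[14, 10, 14]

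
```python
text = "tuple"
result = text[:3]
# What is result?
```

text has length 5. The slice text[:3] selects indices [0, 1, 2] (0->'t', 1->'u', 2->'p'), giving 'tup'.

'tup'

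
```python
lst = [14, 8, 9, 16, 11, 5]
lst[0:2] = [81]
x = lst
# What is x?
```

lst starts as [14, 8, 9, 16, 11, 5] (length 6). The slice lst[0:2] covers indices [0, 1] with values [14, 8]. Replacing that slice with [81] (different length) produces [81, 9, 16, 11, 5].

[81, 9, 16, 11, 5]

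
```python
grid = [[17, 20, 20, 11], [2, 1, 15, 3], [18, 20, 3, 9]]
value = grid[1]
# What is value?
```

grid has 3 rows. Row 1 is [2, 1, 15, 3].

[2, 1, 15, 3]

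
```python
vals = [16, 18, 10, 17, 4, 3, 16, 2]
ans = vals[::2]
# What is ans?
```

vals has length 8. The slice vals[::2] selects indices [0, 2, 4, 6] (0->16, 2->10, 4->4, 6->16), giving [16, 10, 4, 16].

[16, 10, 4, 16]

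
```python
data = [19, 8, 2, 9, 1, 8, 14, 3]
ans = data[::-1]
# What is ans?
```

data has length 8. The slice data[::-1] selects indices [7, 6, 5, 4, 3, 2, 1, 0] (7->3, 6->14, 5->8, 4->1, 3->9, 2->2, 1->8, 0->19), giving [3, 14, 8, 1, 9, 2, 8, 19].

[3, 14, 8, 1, 9, 2, 8, 19]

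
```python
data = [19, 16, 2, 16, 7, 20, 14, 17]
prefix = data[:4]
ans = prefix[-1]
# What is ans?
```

data has length 8. The slice data[:4] selects indices [0, 1, 2, 3] (0->19, 1->16, 2->2, 3->16), giving [19, 16, 2, 16]. So prefix = [19, 16, 2, 16]. Then prefix[-1] = 16.

16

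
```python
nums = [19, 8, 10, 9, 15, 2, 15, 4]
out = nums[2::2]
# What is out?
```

nums has length 8. The slice nums[2::2] selects indices [2, 4, 6] (2->10, 4->15, 6->15), giving [10, 15, 15].

[10, 15, 15]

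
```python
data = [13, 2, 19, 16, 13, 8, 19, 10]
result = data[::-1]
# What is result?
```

data has length 8. The slice data[::-1] selects indices [7, 6, 5, 4, 3, 2, 1, 0] (7->10, 6->19, 5->8, 4->13, 3->16, 2->19, 1->2, 0->13), giving [10, 19, 8, 13, 16, 19, 2, 13].

[10, 19, 8, 13, 16, 19, 2, 13]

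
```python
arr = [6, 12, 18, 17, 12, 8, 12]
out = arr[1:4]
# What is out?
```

arr has length 7. The slice arr[1:4] selects indices [1, 2, 3] (1->12, 2->18, 3->17), giving [12, 18, 17].

[12, 18, 17]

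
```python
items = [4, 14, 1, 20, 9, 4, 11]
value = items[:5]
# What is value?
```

items has length 7. The slice items[:5] selects indices [0, 1, 2, 3, 4] (0->4, 1->14, 2->1, 3->20, 4->9), giving [4, 14, 1, 20, 9].

[4, 14, 1, 20, 9]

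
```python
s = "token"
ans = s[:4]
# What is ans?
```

s has length 5. The slice s[:4] selects indices [0, 1, 2, 3] (0->'t', 1->'o', 2->'k', 3->'e'), giving 'toke'.

'toke'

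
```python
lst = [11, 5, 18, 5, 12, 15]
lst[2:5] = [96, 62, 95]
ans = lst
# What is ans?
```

lst starts as [11, 5, 18, 5, 12, 15] (length 6). The slice lst[2:5] covers indices [2, 3, 4] with values [18, 5, 12]. Replacing that slice with [96, 62, 95] (same length) produces [11, 5, 96, 62, 95, 15].

[11, 5, 96, 62, 95, 15]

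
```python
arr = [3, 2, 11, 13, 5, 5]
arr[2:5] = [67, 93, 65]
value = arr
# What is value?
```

arr starts as [3, 2, 11, 13, 5, 5] (length 6). The slice arr[2:5] covers indices [2, 3, 4] with values [11, 13, 5]. Replacing that slice with [67, 93, 65] (same length) produces [3, 2, 67, 93, 65, 5].

[3, 2, 67, 93, 65, 5]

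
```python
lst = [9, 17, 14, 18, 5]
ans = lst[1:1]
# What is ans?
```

lst has length 5. The slice lst[1:1] resolves to an empty index range, so the result is [].

[]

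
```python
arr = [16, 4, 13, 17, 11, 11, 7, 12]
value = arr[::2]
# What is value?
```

arr has length 8. The slice arr[::2] selects indices [0, 2, 4, 6] (0->16, 2->13, 4->11, 6->7), giving [16, 13, 11, 7].

[16, 13, 11, 7]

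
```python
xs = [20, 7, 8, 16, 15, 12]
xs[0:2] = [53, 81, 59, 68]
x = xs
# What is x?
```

xs starts as [20, 7, 8, 16, 15, 12] (length 6). The slice xs[0:2] covers indices [0, 1] with values [20, 7]. Replacing that slice with [53, 81, 59, 68] (different length) produces [53, 81, 59, 68, 8, 16, 15, 12].

[53, 81, 59, 68, 8, 16, 15, 12]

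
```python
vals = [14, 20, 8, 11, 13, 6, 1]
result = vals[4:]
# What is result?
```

vals has length 7. The slice vals[4:] selects indices [4, 5, 6] (4->13, 5->6, 6->1), giving [13, 6, 1].

[13, 6, 1]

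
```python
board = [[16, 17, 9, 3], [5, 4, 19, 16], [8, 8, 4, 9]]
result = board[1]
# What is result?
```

board has 3 rows. Row 1 is [5, 4, 19, 16].

[5, 4, 19, 16]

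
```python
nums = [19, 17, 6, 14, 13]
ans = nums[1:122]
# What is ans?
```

nums has length 5. The slice nums[1:122] selects indices [1, 2, 3, 4] (1->17, 2->6, 3->14, 4->13), giving [17, 6, 14, 13].

[17, 6, 14, 13]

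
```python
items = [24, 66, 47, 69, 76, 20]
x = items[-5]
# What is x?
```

items has length 6. Negative index -5 maps to positive index 6 + (-5) = 1. items[1] = 66.

66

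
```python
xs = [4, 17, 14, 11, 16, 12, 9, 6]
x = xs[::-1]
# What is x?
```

xs has length 8. The slice xs[::-1] selects indices [7, 6, 5, 4, 3, 2, 1, 0] (7->6, 6->9, 5->12, 4->16, 3->11, 2->14, 1->17, 0->4), giving [6, 9, 12, 16, 11, 14, 17, 4].

[6, 9, 12, 16, 11, 14, 17, 4]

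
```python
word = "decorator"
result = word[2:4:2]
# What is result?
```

word has length 9. The slice word[2:4:2] selects indices [2] (2->'c'), giving 'c'.

'c'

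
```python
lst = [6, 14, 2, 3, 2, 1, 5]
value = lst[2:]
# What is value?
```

lst has length 7. The slice lst[2:] selects indices [2, 3, 4, 5, 6] (2->2, 3->3, 4->2, 5->1, 6->5), giving [2, 3, 2, 1, 5].

[2, 3, 2, 1, 5]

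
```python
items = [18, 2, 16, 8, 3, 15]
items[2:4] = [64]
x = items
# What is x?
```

items starts as [18, 2, 16, 8, 3, 15] (length 6). The slice items[2:4] covers indices [2, 3] with values [16, 8]. Replacing that slice with [64] (different length) produces [18, 2, 64, 3, 15].

[18, 2, 64, 3, 15]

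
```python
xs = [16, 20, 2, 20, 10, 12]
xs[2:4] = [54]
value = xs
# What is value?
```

xs starts as [16, 20, 2, 20, 10, 12] (length 6). The slice xs[2:4] covers indices [2, 3] with values [2, 20]. Replacing that slice with [54] (different length) produces [16, 20, 54, 10, 12].

[16, 20, 54, 10, 12]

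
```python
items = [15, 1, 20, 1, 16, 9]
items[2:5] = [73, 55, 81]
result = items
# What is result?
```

items starts as [15, 1, 20, 1, 16, 9] (length 6). The slice items[2:5] covers indices [2, 3, 4] with values [20, 1, 16]. Replacing that slice with [73, 55, 81] (same length) produces [15, 1, 73, 55, 81, 9].

[15, 1, 73, 55, 81, 9]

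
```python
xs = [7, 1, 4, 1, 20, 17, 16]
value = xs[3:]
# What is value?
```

xs has length 7. The slice xs[3:] selects indices [3, 4, 5, 6] (3->1, 4->20, 5->17, 6->16), giving [1, 20, 17, 16].

[1, 20, 17, 16]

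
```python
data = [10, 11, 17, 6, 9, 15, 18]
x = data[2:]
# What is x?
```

data has length 7. The slice data[2:] selects indices [2, 3, 4, 5, 6] (2->17, 3->6, 4->9, 5->15, 6->18), giving [17, 6, 9, 15, 18].

[17, 6, 9, 15, 18]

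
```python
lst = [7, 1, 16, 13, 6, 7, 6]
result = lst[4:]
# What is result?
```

lst has length 7. The slice lst[4:] selects indices [4, 5, 6] (4->6, 5->7, 6->6), giving [6, 7, 6].

[6, 7, 6]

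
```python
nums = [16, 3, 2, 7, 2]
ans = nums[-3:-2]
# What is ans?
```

nums has length 5. The slice nums[-3:-2] selects indices [2] (2->2), giving [2].

[2]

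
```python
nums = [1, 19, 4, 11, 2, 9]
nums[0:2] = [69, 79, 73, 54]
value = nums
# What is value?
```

nums starts as [1, 19, 4, 11, 2, 9] (length 6). The slice nums[0:2] covers indices [0, 1] with values [1, 19]. Replacing that slice with [69, 79, 73, 54] (different length) produces [69, 79, 73, 54, 4, 11, 2, 9].

[69, 79, 73, 54, 4, 11, 2, 9]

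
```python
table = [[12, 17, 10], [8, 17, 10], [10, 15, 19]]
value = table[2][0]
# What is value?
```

table[2] = [10, 15, 19]. Taking column 0 of that row yields 10.

10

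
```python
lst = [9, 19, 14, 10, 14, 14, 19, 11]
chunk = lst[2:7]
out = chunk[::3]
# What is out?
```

lst has length 8. The slice lst[2:7] selects indices [2, 3, 4, 5, 6] (2->14, 3->10, 4->14, 5->14, 6->19), giving [14, 10, 14, 14, 19]. So chunk = [14, 10, 14, 14, 19]. chunk has length 5. The slice chunk[::3] selects indices [0, 3] (0->14, 3->14), giving [14, 14].

[14, 14]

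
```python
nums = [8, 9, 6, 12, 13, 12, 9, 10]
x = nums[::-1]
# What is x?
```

nums has length 8. The slice nums[::-1] selects indices [7, 6, 5, 4, 3, 2, 1, 0] (7->10, 6->9, 5->12, 4->13, 3->12, 2->6, 1->9, 0->8), giving [10, 9, 12, 13, 12, 6, 9, 8].

[10, 9, 12, 13, 12, 6, 9, 8]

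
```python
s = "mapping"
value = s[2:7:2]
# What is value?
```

s has length 7. The slice s[2:7:2] selects indices [2, 4, 6] (2->'p', 4->'i', 6->'g'), giving 'pig'.

'pig'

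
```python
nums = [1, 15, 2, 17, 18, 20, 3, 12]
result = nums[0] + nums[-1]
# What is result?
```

nums has length 8. nums[0] = 1.
nums has length 8. Negative index -1 maps to positive index 8 + (-1) = 7. nums[7] = 12.
Sum: 1 + 12 = 13.

13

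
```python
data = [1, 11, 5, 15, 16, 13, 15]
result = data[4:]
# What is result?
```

data has length 7. The slice data[4:] selects indices [4, 5, 6] (4->16, 5->13, 6->15), giving [16, 13, 15].

[16, 13, 15]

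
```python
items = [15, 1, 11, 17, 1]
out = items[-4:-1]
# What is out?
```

items has length 5. The slice items[-4:-1] selects indices [1, 2, 3] (1->1, 2->11, 3->17), giving [1, 11, 17].

[1, 11, 17]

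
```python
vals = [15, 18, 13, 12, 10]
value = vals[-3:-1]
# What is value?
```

vals has length 5. The slice vals[-3:-1] selects indices [2, 3] (2->13, 3->12), giving [13, 12].

[13, 12]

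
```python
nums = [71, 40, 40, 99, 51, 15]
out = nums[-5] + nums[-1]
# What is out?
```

nums has length 6. Negative index -5 maps to positive index 6 + (-5) = 1. nums[1] = 40.
nums has length 6. Negative index -1 maps to positive index 6 + (-1) = 5. nums[5] = 15.
Sum: 40 + 15 = 55.

55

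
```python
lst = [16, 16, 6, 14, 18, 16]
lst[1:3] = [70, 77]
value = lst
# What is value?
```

lst starts as [16, 16, 6, 14, 18, 16] (length 6). The slice lst[1:3] covers indices [1, 2] with values [16, 6]. Replacing that slice with [70, 77] (same length) produces [16, 70, 77, 14, 18, 16].

[16, 70, 77, 14, 18, 16]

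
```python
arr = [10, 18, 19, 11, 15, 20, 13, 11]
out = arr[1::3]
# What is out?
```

arr has length 8. The slice arr[1::3] selects indices [1, 4, 7] (1->18, 4->15, 7->11), giving [18, 15, 11].

[18, 15, 11]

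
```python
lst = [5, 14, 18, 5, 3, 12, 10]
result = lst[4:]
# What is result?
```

lst has length 7. The slice lst[4:] selects indices [4, 5, 6] (4->3, 5->12, 6->10), giving [3, 12, 10].

[3, 12, 10]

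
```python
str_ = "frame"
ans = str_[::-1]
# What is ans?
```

str_ has length 5. The slice str_[::-1] selects indices [4, 3, 2, 1, 0] (4->'e', 3->'m', 2->'a', 1->'r', 0->'f'), giving 'emarf'.

'emarf'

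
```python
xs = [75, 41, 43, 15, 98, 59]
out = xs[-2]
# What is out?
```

xs has length 6. Negative index -2 maps to positive index 6 + (-2) = 4. xs[4] = 98.

98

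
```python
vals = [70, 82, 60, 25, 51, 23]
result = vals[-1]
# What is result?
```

vals has length 6. Negative index -1 maps to positive index 6 + (-1) = 5. vals[5] = 23.

23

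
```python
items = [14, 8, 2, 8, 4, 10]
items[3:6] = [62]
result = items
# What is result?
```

items starts as [14, 8, 2, 8, 4, 10] (length 6). The slice items[3:6] covers indices [3, 4, 5] with values [8, 4, 10]. Replacing that slice with [62] (different length) produces [14, 8, 2, 62].

[14, 8, 2, 62]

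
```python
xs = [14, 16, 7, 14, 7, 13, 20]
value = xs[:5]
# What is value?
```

xs has length 7. The slice xs[:5] selects indices [0, 1, 2, 3, 4] (0->14, 1->16, 2->7, 3->14, 4->7), giving [14, 16, 7, 14, 7].

[14, 16, 7, 14, 7]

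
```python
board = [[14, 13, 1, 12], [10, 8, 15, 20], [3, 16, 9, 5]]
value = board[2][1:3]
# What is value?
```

board[2] = [3, 16, 9, 5]. board[2] has length 4. The slice board[2][1:3] selects indices [1, 2] (1->16, 2->9), giving [16, 9].

[16, 9]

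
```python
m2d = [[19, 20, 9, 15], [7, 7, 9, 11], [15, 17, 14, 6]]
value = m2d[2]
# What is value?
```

m2d has 3 rows. Row 2 is [15, 17, 14, 6].

[15, 17, 14, 6]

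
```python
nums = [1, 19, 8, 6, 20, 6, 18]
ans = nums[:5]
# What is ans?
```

nums has length 7. The slice nums[:5] selects indices [0, 1, 2, 3, 4] (0->1, 1->19, 2->8, 3->6, 4->20), giving [1, 19, 8, 6, 20].

[1, 19, 8, 6, 20]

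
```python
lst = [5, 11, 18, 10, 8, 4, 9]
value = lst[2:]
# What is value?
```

lst has length 7. The slice lst[2:] selects indices [2, 3, 4, 5, 6] (2->18, 3->10, 4->8, 5->4, 6->9), giving [18, 10, 8, 4, 9].

[18, 10, 8, 4, 9]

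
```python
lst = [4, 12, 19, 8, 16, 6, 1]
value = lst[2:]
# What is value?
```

lst has length 7. The slice lst[2:] selects indices [2, 3, 4, 5, 6] (2->19, 3->8, 4->16, 5->6, 6->1), giving [19, 8, 16, 6, 1].

[19, 8, 16, 6, 1]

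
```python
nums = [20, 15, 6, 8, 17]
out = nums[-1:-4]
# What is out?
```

nums has length 5. The slice nums[-1:-4] resolves to an empty index range, so the result is [].

[]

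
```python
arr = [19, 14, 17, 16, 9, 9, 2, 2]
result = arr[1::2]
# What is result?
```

arr has length 8. The slice arr[1::2] selects indices [1, 3, 5, 7] (1->14, 3->16, 5->9, 7->2), giving [14, 16, 9, 2].

[14, 16, 9, 2]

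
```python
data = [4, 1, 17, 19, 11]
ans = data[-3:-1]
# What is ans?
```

data has length 5. The slice data[-3:-1] selects indices [2, 3] (2->17, 3->19), giving [17, 19].

[17, 19]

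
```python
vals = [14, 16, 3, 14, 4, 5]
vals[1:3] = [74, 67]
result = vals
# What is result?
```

vals starts as [14, 16, 3, 14, 4, 5] (length 6). The slice vals[1:3] covers indices [1, 2] with values [16, 3]. Replacing that slice with [74, 67] (same length) produces [14, 74, 67, 14, 4, 5].

[14, 74, 67, 14, 4, 5]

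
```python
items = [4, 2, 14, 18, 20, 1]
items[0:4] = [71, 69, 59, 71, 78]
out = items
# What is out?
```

items starts as [4, 2, 14, 18, 20, 1] (length 6). The slice items[0:4] covers indices [0, 1, 2, 3] with values [4, 2, 14, 18]. Replacing that slice with [71, 69, 59, 71, 78] (different length) produces [71, 69, 59, 71, 78, 20, 1].

[71, 69, 59, 71, 78, 20, 1]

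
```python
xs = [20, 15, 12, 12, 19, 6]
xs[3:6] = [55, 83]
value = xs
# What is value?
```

xs starts as [20, 15, 12, 12, 19, 6] (length 6). The slice xs[3:6] covers indices [3, 4, 5] with values [12, 19, 6]. Replacing that slice with [55, 83] (different length) produces [20, 15, 12, 55, 83].

[20, 15, 12, 55, 83]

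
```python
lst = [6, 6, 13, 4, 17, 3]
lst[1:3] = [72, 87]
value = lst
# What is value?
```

lst starts as [6, 6, 13, 4, 17, 3] (length 6). The slice lst[1:3] covers indices [1, 2] with values [6, 13]. Replacing that slice with [72, 87] (same length) produces [6, 72, 87, 4, 17, 3].

[6, 72, 87, 4, 17, 3]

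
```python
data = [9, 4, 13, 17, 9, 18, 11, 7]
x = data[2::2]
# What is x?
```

data has length 8. The slice data[2::2] selects indices [2, 4, 6] (2->13, 4->9, 6->11), giving [13, 9, 11].

[13, 9, 11]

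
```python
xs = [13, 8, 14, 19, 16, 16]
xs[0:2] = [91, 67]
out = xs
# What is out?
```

xs starts as [13, 8, 14, 19, 16, 16] (length 6). The slice xs[0:2] covers indices [0, 1] with values [13, 8]. Replacing that slice with [91, 67] (same length) produces [91, 67, 14, 19, 16, 16].

[91, 67, 14, 19, 16, 16]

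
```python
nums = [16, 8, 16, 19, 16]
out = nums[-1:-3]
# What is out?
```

nums has length 5. The slice nums[-1:-3] resolves to an empty index range, so the result is [].

[]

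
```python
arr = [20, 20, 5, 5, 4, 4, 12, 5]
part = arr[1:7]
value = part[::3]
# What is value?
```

arr has length 8. The slice arr[1:7] selects indices [1, 2, 3, 4, 5, 6] (1->20, 2->5, 3->5, 4->4, 5->4, 6->12), giving [20, 5, 5, 4, 4, 12]. So part = [20, 5, 5, 4, 4, 12]. part has length 6. The slice part[::3] selects indices [0, 3] (0->20, 3->4), giving [20, 4].

[20, 4]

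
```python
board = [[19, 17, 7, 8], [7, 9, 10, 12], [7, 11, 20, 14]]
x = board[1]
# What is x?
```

board has 3 rows. Row 1 is [7, 9, 10, 12].

[7, 9, 10, 12]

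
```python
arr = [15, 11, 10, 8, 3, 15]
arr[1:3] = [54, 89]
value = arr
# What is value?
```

arr starts as [15, 11, 10, 8, 3, 15] (length 6). The slice arr[1:3] covers indices [1, 2] with values [11, 10]. Replacing that slice with [54, 89] (same length) produces [15, 54, 89, 8, 3, 15].

[15, 54, 89, 8, 3, 15]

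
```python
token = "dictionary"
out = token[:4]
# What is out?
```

token has length 10. The slice token[:4] selects indices [0, 1, 2, 3] (0->'d', 1->'i', 2->'c', 3->'t'), giving 'dict'.

'dict'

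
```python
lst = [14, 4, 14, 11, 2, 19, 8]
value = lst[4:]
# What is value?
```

lst has length 7. The slice lst[4:] selects indices [4, 5, 6] (4->2, 5->19, 6->8), giving [2, 19, 8].

[2, 19, 8]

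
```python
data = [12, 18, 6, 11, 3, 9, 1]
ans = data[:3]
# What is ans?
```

data has length 7. The slice data[:3] selects indices [0, 1, 2] (0->12, 1->18, 2->6), giving [12, 18, 6].

[12, 18, 6]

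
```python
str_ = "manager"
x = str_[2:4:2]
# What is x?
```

str_ has length 7. The slice str_[2:4:2] selects indices [2] (2->'n'), giving 'n'.

'n'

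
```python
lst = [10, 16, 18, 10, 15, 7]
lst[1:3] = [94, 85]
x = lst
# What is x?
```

lst starts as [10, 16, 18, 10, 15, 7] (length 6). The slice lst[1:3] covers indices [1, 2] with values [16, 18]. Replacing that slice with [94, 85] (same length) produces [10, 94, 85, 10, 15, 7].

[10, 94, 85, 10, 15, 7]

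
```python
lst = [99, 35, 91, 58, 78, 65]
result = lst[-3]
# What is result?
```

lst has length 6. Negative index -3 maps to positive index 6 + (-3) = 3. lst[3] = 58.

58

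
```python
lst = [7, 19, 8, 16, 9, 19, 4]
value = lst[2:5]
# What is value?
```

lst has length 7. The slice lst[2:5] selects indices [2, 3, 4] (2->8, 3->16, 4->9), giving [8, 16, 9].

[8, 16, 9]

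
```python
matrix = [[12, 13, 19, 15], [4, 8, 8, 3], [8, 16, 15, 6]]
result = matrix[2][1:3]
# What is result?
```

matrix[2] = [8, 16, 15, 6]. matrix[2] has length 4. The slice matrix[2][1:3] selects indices [1, 2] (1->16, 2->15), giving [16, 15].

[16, 15]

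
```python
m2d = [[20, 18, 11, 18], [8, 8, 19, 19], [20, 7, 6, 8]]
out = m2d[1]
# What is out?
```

m2d has 3 rows. Row 1 is [8, 8, 19, 19].

[8, 8, 19, 19]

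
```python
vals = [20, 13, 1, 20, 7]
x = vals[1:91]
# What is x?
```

vals has length 5. The slice vals[1:91] selects indices [1, 2, 3, 4] (1->13, 2->1, 3->20, 4->7), giving [13, 1, 20, 7].

[13, 1, 20, 7]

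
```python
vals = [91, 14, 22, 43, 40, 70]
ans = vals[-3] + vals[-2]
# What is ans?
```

vals has length 6. Negative index -3 maps to positive index 6 + (-3) = 3. vals[3] = 43.
vals has length 6. Negative index -2 maps to positive index 6 + (-2) = 4. vals[4] = 40.
Sum: 43 + 40 = 83.

83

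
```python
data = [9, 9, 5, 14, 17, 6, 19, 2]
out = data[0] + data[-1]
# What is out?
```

data has length 8. data[0] = 9.
data has length 8. Negative index -1 maps to positive index 8 + (-1) = 7. data[7] = 2.
Sum: 9 + 2 = 11.

11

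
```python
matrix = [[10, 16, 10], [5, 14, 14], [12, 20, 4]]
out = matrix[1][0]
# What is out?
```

matrix[1] = [5, 14, 14]. Taking column 0 of that row yields 5.

5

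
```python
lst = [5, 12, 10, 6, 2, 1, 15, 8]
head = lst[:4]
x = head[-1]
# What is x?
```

lst has length 8. The slice lst[:4] selects indices [0, 1, 2, 3] (0->5, 1->12, 2->10, 3->6), giving [5, 12, 10, 6]. So head = [5, 12, 10, 6]. Then head[-1] = 6.

6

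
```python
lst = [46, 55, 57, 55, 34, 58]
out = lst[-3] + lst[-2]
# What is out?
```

lst has length 6. Negative index -3 maps to positive index 6 + (-3) = 3. lst[3] = 55.
lst has length 6. Negative index -2 maps to positive index 6 + (-2) = 4. lst[4] = 34.
Sum: 55 + 34 = 89.

89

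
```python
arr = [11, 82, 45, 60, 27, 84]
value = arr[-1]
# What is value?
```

arr has length 6. Negative index -1 maps to positive index 6 + (-1) = 5. arr[5] = 84.

84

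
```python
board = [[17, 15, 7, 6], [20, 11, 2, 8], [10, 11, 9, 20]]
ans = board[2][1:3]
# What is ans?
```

board[2] = [10, 11, 9, 20]. board[2] has length 4. The slice board[2][1:3] selects indices [1, 2] (1->11, 2->9), giving [11, 9].

[11, 9]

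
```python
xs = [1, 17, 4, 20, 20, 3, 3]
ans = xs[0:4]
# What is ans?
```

xs has length 7. The slice xs[0:4] selects indices [0, 1, 2, 3] (0->1, 1->17, 2->4, 3->20), giving [1, 17, 4, 20].

[1, 17, 4, 20]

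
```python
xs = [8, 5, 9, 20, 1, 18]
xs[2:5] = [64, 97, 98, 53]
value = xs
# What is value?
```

xs starts as [8, 5, 9, 20, 1, 18] (length 6). The slice xs[2:5] covers indices [2, 3, 4] with values [9, 20, 1]. Replacing that slice with [64, 97, 98, 53] (different length) produces [8, 5, 64, 97, 98, 53, 18].

[8, 5, 64, 97, 98, 53, 18]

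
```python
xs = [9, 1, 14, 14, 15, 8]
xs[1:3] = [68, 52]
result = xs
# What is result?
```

xs starts as [9, 1, 14, 14, 15, 8] (length 6). The slice xs[1:3] covers indices [1, 2] with values [1, 14]. Replacing that slice with [68, 52] (same length) produces [9, 68, 52, 14, 15, 8].

[9, 68, 52, 14, 15, 8]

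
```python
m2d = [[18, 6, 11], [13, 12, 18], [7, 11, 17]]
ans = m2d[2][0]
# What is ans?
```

m2d[2] = [7, 11, 17]. Taking column 0 of that row yields 7.

7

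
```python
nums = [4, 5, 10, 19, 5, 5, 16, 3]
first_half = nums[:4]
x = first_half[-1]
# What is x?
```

nums has length 8. The slice nums[:4] selects indices [0, 1, 2, 3] (0->4, 1->5, 2->10, 3->19), giving [4, 5, 10, 19]. So first_half = [4, 5, 10, 19]. Then first_half[-1] = 19.

19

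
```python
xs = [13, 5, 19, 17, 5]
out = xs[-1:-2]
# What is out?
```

xs has length 5. The slice xs[-1:-2] resolves to an empty index range, so the result is [].

[]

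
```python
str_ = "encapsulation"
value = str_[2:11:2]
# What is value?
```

str_ has length 13. The slice str_[2:11:2] selects indices [2, 4, 6, 8, 10] (2->'c', 4->'p', 6->'u', 8->'a', 10->'i'), giving 'cpuai'.

'cpuai'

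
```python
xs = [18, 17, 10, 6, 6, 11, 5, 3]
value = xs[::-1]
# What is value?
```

xs has length 8. The slice xs[::-1] selects indices [7, 6, 5, 4, 3, 2, 1, 0] (7->3, 6->5, 5->11, 4->6, 3->6, 2->10, 1->17, 0->18), giving [3, 5, 11, 6, 6, 10, 17, 18].

[3, 5, 11, 6, 6, 10, 17, 18]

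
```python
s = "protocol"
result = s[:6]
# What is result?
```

s has length 8. The slice s[:6] selects indices [0, 1, 2, 3, 4, 5] (0->'p', 1->'r', 2->'o', 3->'t', 4->'o', 5->'c'), giving 'protoc'.

'protoc'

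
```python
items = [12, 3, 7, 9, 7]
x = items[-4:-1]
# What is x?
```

items has length 5. The slice items[-4:-1] selects indices [1, 2, 3] (1->3, 2->7, 3->9), giving [3, 7, 9].

[3, 7, 9]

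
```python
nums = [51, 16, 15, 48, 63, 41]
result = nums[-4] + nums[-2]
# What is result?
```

nums has length 6. Negative index -4 maps to positive index 6 + (-4) = 2. nums[2] = 15.
nums has length 6. Negative index -2 maps to positive index 6 + (-2) = 4. nums[4] = 63.
Sum: 15 + 63 = 78.

78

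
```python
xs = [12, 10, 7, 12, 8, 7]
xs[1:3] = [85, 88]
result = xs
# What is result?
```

xs starts as [12, 10, 7, 12, 8, 7] (length 6). The slice xs[1:3] covers indices [1, 2] with values [10, 7]. Replacing that slice with [85, 88] (same length) produces [12, 85, 88, 12, 8, 7].

[12, 85, 88, 12, 8, 7]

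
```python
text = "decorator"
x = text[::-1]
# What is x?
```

text has length 9. The slice text[::-1] selects indices [8, 7, 6, 5, 4, 3, 2, 1, 0] (8->'r', 7->'o', 6->'t', 5->'a', 4->'r', 3->'o', 2->'c', 1->'e', 0->'d'), giving 'rotaroced'.

'rotaroced'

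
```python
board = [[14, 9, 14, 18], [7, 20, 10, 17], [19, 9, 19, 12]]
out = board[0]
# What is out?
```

board has 3 rows. Row 0 is [14, 9, 14, 18].

[14, 9, 14, 18]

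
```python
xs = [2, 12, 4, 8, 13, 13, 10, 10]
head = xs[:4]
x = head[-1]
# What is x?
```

xs has length 8. The slice xs[:4] selects indices [0, 1, 2, 3] (0->2, 1->12, 2->4, 3->8), giving [2, 12, 4, 8]. So head = [2, 12, 4, 8]. Then head[-1] = 8.

8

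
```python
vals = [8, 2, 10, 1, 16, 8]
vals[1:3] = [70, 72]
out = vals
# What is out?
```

vals starts as [8, 2, 10, 1, 16, 8] (length 6). The slice vals[1:3] covers indices [1, 2] with values [2, 10]. Replacing that slice with [70, 72] (same length) produces [8, 70, 72, 1, 16, 8].

[8, 70, 72, 1, 16, 8]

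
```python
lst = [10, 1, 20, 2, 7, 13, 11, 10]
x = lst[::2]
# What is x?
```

lst has length 8. The slice lst[::2] selects indices [0, 2, 4, 6] (0->10, 2->20, 4->7, 6->11), giving [10, 20, 7, 11].

[10, 20, 7, 11]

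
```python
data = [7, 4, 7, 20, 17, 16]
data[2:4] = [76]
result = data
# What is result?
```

data starts as [7, 4, 7, 20, 17, 16] (length 6). The slice data[2:4] covers indices [2, 3] with values [7, 20]. Replacing that slice with [76] (different length) produces [7, 4, 76, 17, 16].

[7, 4, 76, 17, 16]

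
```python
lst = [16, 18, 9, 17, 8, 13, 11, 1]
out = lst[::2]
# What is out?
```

lst has length 8. The slice lst[::2] selects indices [0, 2, 4, 6] (0->16, 2->9, 4->8, 6->11), giving [16, 9, 8, 11].

[16, 9, 8, 11]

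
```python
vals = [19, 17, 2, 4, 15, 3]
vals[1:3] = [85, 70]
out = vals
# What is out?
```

vals starts as [19, 17, 2, 4, 15, 3] (length 6). The slice vals[1:3] covers indices [1, 2] with values [17, 2]. Replacing that slice with [85, 70] (same length) produces [19, 85, 70, 4, 15, 3].

[19, 85, 70, 4, 15, 3]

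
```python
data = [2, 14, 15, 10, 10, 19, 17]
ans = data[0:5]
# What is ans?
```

data has length 7. The slice data[0:5] selects indices [0, 1, 2, 3, 4] (0->2, 1->14, 2->15, 3->10, 4->10), giving [2, 14, 15, 10, 10].

[2, 14, 15, 10, 10]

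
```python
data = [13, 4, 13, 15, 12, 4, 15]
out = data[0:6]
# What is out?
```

data has length 7. The slice data[0:6] selects indices [0, 1, 2, 3, 4, 5] (0->13, 1->4, 2->13, 3->15, 4->12, 5->4), giving [13, 4, 13, 15, 12, 4].

[13, 4, 13, 15, 12, 4]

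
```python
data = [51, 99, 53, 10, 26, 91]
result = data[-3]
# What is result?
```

data has length 6. Negative index -3 maps to positive index 6 + (-3) = 3. data[3] = 10.

10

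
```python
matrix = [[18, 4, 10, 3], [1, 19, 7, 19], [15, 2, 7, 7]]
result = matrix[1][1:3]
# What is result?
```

matrix[1] = [1, 19, 7, 19]. matrix[1] has length 4. The slice matrix[1][1:3] selects indices [1, 2] (1->19, 2->7), giving [19, 7].

[19, 7]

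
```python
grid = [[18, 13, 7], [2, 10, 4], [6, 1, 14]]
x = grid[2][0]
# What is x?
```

grid[2] = [6, 1, 14]. Taking column 0 of that row yields 6.

6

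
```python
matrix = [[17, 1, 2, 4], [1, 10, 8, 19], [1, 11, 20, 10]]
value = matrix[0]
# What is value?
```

matrix has 3 rows. Row 0 is [17, 1, 2, 4].

[17, 1, 2, 4]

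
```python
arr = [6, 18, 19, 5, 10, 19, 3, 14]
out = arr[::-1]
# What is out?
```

arr has length 8. The slice arr[::-1] selects indices [7, 6, 5, 4, 3, 2, 1, 0] (7->14, 6->3, 5->19, 4->10, 3->5, 2->19, 1->18, 0->6), giving [14, 3, 19, 10, 5, 19, 18, 6].

[14, 3, 19, 10, 5, 19, 18, 6]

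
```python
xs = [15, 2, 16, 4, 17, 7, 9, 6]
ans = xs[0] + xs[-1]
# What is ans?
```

xs has length 8. xs[0] = 15.
xs has length 8. Negative index -1 maps to positive index 8 + (-1) = 7. xs[7] = 6.
Sum: 15 + 6 = 21.

21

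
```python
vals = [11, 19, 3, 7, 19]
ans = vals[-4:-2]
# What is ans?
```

vals has length 5. The slice vals[-4:-2] selects indices [1, 2] (1->19, 2->3), giving [19, 3].

[19, 3]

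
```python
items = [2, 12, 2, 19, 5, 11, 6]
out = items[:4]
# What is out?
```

items has length 7. The slice items[:4] selects indices [0, 1, 2, 3] (0->2, 1->12, 2->2, 3->19), giving [2, 12, 2, 19].

[2, 12, 2, 19]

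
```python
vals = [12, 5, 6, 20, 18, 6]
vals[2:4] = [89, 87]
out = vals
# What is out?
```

vals starts as [12, 5, 6, 20, 18, 6] (length 6). The slice vals[2:4] covers indices [2, 3] with values [6, 20]. Replacing that slice with [89, 87] (same length) produces [12, 5, 89, 87, 18, 6].

[12, 5, 89, 87, 18, 6]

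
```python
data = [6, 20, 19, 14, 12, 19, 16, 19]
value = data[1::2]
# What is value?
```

data has length 8. The slice data[1::2] selects indices [1, 3, 5, 7] (1->20, 3->14, 5->19, 7->19), giving [20, 14, 19, 19].

[20, 14, 19, 19]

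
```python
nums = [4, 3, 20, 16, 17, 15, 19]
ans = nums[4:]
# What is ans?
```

nums has length 7. The slice nums[4:] selects indices [4, 5, 6] (4->17, 5->15, 6->19), giving [17, 15, 19].

[17, 15, 19]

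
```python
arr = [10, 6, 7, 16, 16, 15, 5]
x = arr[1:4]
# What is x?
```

arr has length 7. The slice arr[1:4] selects indices [1, 2, 3] (1->6, 2->7, 3->16), giving [6, 7, 16].

[6, 7, 16]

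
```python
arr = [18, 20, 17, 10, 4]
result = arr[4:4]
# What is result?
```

arr has length 5. The slice arr[4:4] resolves to an empty index range, so the result is [].

[]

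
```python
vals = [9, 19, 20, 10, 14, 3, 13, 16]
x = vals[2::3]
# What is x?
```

vals has length 8. The slice vals[2::3] selects indices [2, 5] (2->20, 5->3), giving [20, 3].

[20, 3]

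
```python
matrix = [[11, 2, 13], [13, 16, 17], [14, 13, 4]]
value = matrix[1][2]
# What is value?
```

matrix[1] = [13, 16, 17]. Taking column 2 of that row yields 17.

17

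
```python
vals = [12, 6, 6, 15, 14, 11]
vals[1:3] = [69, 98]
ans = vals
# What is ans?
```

vals starts as [12, 6, 6, 15, 14, 11] (length 6). The slice vals[1:3] covers indices [1, 2] with values [6, 6]. Replacing that slice with [69, 98] (same length) produces [12, 69, 98, 15, 14, 11].

[12, 69, 98, 15, 14, 11]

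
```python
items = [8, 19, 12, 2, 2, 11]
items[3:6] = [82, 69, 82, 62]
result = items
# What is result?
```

items starts as [8, 19, 12, 2, 2, 11] (length 6). The slice items[3:6] covers indices [3, 4, 5] with values [2, 2, 11]. Replacing that slice with [82, 69, 82, 62] (different length) produces [8, 19, 12, 82, 69, 82, 62].

[8, 19, 12, 82, 69, 82, 62]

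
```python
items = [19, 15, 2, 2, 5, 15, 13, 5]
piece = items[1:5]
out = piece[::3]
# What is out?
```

items has length 8. The slice items[1:5] selects indices [1, 2, 3, 4] (1->15, 2->2, 3->2, 4->5), giving [15, 2, 2, 5]. So piece = [15, 2, 2, 5]. piece has length 4. The slice piece[::3] selects indices [0, 3] (0->15, 3->5), giving [15, 5].

[15, 5]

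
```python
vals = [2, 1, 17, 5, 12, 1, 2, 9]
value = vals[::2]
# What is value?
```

vals has length 8. The slice vals[::2] selects indices [0, 2, 4, 6] (0->2, 2->17, 4->12, 6->2), giving [2, 17, 12, 2].

[2, 17, 12, 2]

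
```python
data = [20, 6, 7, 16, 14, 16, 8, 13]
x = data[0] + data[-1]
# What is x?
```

data has length 8. data[0] = 20.
data has length 8. Negative index -1 maps to positive index 8 + (-1) = 7. data[7] = 13.
Sum: 20 + 13 = 33.

33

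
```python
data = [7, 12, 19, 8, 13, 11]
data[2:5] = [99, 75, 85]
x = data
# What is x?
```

data starts as [7, 12, 19, 8, 13, 11] (length 6). The slice data[2:5] covers indices [2, 3, 4] with values [19, 8, 13]. Replacing that slice with [99, 75, 85] (same length) produces [7, 12, 99, 75, 85, 11].

[7, 12, 99, 75, 85, 11]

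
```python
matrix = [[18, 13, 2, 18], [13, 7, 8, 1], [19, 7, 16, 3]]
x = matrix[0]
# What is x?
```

matrix has 3 rows. Row 0 is [18, 13, 2, 18].

[18, 13, 2, 18]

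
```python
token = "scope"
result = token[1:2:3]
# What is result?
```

token has length 5. The slice token[1:2:3] selects indices [1] (1->'c'), giving 'c'.

'c'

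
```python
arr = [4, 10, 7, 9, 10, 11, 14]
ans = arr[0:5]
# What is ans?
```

arr has length 7. The slice arr[0:5] selects indices [0, 1, 2, 3, 4] (0->4, 1->10, 2->7, 3->9, 4->10), giving [4, 10, 7, 9, 10].

[4, 10, 7, 9, 10]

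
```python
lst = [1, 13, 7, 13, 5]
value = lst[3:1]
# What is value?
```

lst has length 5. The slice lst[3:1] resolves to an empty index range, so the result is [].

[]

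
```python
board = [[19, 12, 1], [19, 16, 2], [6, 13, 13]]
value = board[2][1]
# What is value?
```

board[2] = [6, 13, 13]. Taking column 1 of that row yields 13.

13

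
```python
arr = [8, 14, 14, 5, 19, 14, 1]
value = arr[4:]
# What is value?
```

arr has length 7. The slice arr[4:] selects indices [4, 5, 6] (4->19, 5->14, 6->1), giving [19, 14, 1].

[19, 14, 1]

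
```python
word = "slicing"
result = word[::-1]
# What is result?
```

word has length 7. The slice word[::-1] selects indices [6, 5, 4, 3, 2, 1, 0] (6->'g', 5->'n', 4->'i', 3->'c', 2->'i', 1->'l', 0->'s'), giving 'gnicils'.

'gnicils'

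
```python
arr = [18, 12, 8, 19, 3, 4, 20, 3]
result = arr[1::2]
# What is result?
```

arr has length 8. The slice arr[1::2] selects indices [1, 3, 5, 7] (1->12, 3->19, 5->4, 7->3), giving [12, 19, 4, 3].

[12, 19, 4, 3]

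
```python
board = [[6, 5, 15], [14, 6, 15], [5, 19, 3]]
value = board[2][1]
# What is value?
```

board[2] = [5, 19, 3]. Taking column 1 of that row yields 19.

19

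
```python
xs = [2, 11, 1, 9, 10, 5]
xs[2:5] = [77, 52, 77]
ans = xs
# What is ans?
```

xs starts as [2, 11, 1, 9, 10, 5] (length 6). The slice xs[2:5] covers indices [2, 3, 4] with values [1, 9, 10]. Replacing that slice with [77, 52, 77] (same length) produces [2, 11, 77, 52, 77, 5].

[2, 11, 77, 52, 77, 5]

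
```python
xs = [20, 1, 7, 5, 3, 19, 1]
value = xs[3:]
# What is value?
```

xs has length 7. The slice xs[3:] selects indices [3, 4, 5, 6] (3->5, 4->3, 5->19, 6->1), giving [5, 3, 19, 1].

[5, 3, 19, 1]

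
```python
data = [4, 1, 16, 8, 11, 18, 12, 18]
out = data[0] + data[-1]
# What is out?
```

data has length 8. data[0] = 4.
data has length 8. Negative index -1 maps to positive index 8 + (-1) = 7. data[7] = 18.
Sum: 4 + 18 = 22.

22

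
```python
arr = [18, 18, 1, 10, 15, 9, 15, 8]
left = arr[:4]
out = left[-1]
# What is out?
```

arr has length 8. The slice arr[:4] selects indices [0, 1, 2, 3] (0->18, 1->18, 2->1, 3->10), giving [18, 18, 1, 10]. So left = [18, 18, 1, 10]. Then left[-1] = 10.

10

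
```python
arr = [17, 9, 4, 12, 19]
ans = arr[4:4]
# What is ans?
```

arr has length 5. The slice arr[4:4] resolves to an empty index range, so the result is [].

[]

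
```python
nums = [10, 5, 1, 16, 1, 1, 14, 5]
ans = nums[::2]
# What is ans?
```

nums has length 8. The slice nums[::2] selects indices [0, 2, 4, 6] (0->10, 2->1, 4->1, 6->14), giving [10, 1, 1, 14].

[10, 1, 1, 14]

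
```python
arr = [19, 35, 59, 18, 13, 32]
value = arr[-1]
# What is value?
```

arr has length 6. Negative index -1 maps to positive index 6 + (-1) = 5. arr[5] = 32.

32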